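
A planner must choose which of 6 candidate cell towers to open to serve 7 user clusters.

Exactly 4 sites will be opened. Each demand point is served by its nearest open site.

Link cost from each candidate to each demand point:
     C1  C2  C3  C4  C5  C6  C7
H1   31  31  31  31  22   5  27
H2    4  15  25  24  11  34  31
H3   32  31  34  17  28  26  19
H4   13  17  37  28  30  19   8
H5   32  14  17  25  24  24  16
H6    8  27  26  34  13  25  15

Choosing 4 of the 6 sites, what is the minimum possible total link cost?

83

Open {H1, H2, H4, H5}.
  C1→H2 4, C2→H5 14, C3→H5 17, C4→H2 24, C5→H2 11, C6→H1 5, C7→H4 8  ⇒ total 83.
Compare {H1, H2, H3, H5}: total 84.
Compare {H1, H2, H3, H4}: total 85.
No size-4 selection does better; minimum is 83.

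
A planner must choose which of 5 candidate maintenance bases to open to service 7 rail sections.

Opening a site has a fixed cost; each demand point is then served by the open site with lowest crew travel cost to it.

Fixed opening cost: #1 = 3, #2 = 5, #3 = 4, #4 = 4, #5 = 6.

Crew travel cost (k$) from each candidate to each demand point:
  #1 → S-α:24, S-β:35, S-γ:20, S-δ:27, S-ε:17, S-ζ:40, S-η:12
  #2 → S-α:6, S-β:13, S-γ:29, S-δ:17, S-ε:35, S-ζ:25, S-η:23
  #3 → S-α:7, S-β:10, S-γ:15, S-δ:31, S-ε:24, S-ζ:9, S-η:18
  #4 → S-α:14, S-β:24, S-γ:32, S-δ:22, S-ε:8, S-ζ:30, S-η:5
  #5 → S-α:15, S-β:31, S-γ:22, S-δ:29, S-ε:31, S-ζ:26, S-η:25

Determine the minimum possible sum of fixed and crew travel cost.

Open {#2, #3, #4}: assign each demand point to its cheapest open site.
  S-α→#2 6, S-β→#3 10, S-γ→#3 15, S-δ→#2 17, S-ε→#4 8, S-ζ→#3 9, S-η→#4 5
  crew travel cost 70, fixed 13 → total 83.
Compare {#3, #4}: crew travel cost 76 + fixed 8 = 84.
Compare {#1, #2, #3, #4}: crew travel cost 70 + fixed 16 = 86.
Compare {#1, #3, #4}: crew travel cost 76 + fixed 11 = 87.
All other subsets cost ≥ 84. Minimum total cost: 83.

83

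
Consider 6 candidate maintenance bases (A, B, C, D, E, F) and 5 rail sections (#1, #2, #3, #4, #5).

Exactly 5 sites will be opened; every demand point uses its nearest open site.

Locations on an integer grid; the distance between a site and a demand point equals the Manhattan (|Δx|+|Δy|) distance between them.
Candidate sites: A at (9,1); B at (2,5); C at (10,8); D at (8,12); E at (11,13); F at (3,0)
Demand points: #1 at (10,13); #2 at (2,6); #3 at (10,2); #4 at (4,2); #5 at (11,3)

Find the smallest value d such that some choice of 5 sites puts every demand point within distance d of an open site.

Open {A, B, C, D, F}.
  Farthest demand point is #5 at distance 4 (to A); all others are ≤ 4.
With {A, B, C, E, F} the worst case is 4.
With {A, B, D, E, F} the worst case is 4.
No size-5 selection achieves below 4.

4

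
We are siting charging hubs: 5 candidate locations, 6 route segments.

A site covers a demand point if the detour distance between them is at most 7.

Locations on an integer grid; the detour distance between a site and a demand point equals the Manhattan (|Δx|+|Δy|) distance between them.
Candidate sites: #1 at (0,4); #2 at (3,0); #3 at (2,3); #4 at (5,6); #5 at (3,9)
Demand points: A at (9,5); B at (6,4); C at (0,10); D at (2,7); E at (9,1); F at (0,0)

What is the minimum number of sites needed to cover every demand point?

3

Coverage sets (demand points within 7 of each site):
  #1: {B, C, D, F}
  #2: {B, E, F}
  #3: {B, D, F}
  #4: {A, B, D}
  #5: {C, D}
No 2 sites suffice: every size-2 union leaves at least one demand point uncovered.
But {#1, #2, #4} covers everything, so the minimum is 3.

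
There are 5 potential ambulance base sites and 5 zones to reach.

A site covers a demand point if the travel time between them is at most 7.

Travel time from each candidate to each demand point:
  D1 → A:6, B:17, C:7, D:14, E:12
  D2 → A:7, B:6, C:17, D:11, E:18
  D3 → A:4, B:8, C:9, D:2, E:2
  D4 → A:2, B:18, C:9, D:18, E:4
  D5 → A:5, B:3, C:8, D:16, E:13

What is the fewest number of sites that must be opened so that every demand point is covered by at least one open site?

Coverage sets (demand points within 7 of each site):
  D1: {A, C}
  D2: {A, B}
  D3: {A, D, E}
  D4: {A, E}
  D5: {A, B}
No 2 sites suffice: every size-2 union leaves at least one demand point uncovered.
But {D1, D2, D3} covers everything, so the minimum is 3.

3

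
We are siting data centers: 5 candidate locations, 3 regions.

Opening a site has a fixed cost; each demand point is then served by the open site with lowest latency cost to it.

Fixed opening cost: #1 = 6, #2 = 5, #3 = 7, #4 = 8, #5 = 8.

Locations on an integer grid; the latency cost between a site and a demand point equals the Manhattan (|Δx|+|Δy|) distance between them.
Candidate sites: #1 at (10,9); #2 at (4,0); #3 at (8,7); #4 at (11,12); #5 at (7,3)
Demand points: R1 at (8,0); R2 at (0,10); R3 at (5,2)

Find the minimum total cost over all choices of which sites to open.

26

Open {#2}: assign each demand point to its cheapest open site.
  R1→#2 4, R2→#2 14, R3→#2 3
  latency cost 21, fixed 5 → total 26.
Compare {#5}: latency cost 21 + fixed 8 = 29.
Compare {#1, #2}: latency cost 18 + fixed 11 = 29.
Compare {#2, #3}: latency cost 18 + fixed 12 = 30.
All other subsets cost ≥ 29. Minimum total cost: 26.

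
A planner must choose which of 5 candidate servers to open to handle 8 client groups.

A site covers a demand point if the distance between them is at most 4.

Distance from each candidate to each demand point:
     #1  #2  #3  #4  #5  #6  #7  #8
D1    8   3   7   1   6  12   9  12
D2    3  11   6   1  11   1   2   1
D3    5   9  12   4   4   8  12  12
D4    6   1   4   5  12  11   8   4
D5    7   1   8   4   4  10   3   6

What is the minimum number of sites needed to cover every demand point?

Coverage sets (demand points within 4 of each site):
  D1: {#2, #4}
  D2: {#1, #4, #6, #7, #8}
  D3: {#4, #5}
  D4: {#2, #3, #8}
  D5: {#2, #4, #5, #7}
No 2 sites suffice: every size-2 union leaves at least one demand point uncovered.
But {D2, D3, D4} covers everything, so the minimum is 3.

3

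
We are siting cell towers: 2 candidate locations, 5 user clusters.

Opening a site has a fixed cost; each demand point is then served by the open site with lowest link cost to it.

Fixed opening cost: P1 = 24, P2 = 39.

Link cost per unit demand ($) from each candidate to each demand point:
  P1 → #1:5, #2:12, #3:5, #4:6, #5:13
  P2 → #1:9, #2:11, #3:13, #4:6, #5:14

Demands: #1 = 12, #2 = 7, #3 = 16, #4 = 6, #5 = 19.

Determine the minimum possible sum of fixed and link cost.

Open {P1}: assign each demand point to its cheapest open site.
  #1→P1 12×5=60, #2→P1 7×12=84, #3→P1 16×5=80, #4→P1 6×6=36, #5→P1 19×13=247
  link cost 507, fixed 24 → total 531.
Compare {P1, P2}: link cost 500 + fixed 63 = 563.
Compare {P2}: link cost 695 + fixed 39 = 734.

531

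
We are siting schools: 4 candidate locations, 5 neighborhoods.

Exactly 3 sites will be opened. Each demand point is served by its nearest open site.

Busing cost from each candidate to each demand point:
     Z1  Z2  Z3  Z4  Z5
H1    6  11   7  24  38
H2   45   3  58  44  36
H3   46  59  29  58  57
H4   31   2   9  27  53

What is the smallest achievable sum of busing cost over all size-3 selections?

75

Open {H1, H2, H4}.
  Z1→H1 6, Z2→H4 2, Z3→H1 7, Z4→H1 24, Z5→H2 36  ⇒ total 75.
Compare {H1, H2, H3}: total 76.
Compare {H1, H3, H4}: total 77.
No size-3 selection does better; minimum is 75.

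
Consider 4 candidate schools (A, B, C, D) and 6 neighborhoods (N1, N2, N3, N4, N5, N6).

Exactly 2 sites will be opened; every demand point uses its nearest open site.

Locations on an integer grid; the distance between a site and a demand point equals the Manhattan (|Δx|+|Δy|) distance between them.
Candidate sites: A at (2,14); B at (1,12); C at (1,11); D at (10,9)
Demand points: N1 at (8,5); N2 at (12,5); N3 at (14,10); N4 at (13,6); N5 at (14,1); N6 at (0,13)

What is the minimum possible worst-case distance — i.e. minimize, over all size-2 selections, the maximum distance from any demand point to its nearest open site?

Open {A, D}.
  Farthest demand point is N5 at distance 12 (to D); all others are ≤ 12.
With {B, D} the worst case is 12.
With {C, D} the worst case is 12.
No size-2 selection achieves below 12.

12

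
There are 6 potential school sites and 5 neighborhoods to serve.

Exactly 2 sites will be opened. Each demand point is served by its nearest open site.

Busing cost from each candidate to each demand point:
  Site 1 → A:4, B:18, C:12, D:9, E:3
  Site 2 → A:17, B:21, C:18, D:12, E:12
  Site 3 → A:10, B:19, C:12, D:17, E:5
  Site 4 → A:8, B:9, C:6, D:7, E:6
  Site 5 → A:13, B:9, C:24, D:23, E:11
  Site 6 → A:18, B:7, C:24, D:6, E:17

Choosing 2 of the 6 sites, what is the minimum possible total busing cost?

29

Open {Site 1, Site 4}.
  A→Site 1 4, B→Site 4 9, C→Site 4 6, D→Site 4 7, E→Site 1 3  ⇒ total 29.
Compare {Site 1, Site 6}: total 32.
Compare {Site 4, Site 6}: total 33.
No size-2 selection does better; minimum is 29.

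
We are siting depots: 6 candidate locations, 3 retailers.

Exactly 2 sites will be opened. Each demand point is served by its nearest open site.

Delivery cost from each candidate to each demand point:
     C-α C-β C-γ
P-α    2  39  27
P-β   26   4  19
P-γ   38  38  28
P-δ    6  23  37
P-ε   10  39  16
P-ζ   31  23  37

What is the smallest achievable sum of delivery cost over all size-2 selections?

Open {P-α, P-β}.
  C-α→P-α 2, C-β→P-β 4, C-γ→P-β 19  ⇒ total 25.
Compare {P-β, P-δ}: total 29.
Compare {P-β, P-ε}: total 30.
No size-2 selection does better; minimum is 25.

25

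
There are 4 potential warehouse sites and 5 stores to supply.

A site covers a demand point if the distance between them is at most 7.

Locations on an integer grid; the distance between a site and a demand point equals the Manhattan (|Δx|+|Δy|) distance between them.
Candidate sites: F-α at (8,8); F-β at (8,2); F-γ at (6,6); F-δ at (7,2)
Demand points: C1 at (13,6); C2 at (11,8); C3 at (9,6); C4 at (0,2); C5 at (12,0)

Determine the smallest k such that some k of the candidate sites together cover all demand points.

2

Coverage sets (demand points within 7 of each site):
  F-α: {C1, C2, C3}
  F-β: {C3, C5}
  F-γ: {C1, C2, C3}
  F-δ: {C3, C4, C5}
No single site covers all 5 demand points.
But {F-α, F-δ} covers everything, so the minimum is 2.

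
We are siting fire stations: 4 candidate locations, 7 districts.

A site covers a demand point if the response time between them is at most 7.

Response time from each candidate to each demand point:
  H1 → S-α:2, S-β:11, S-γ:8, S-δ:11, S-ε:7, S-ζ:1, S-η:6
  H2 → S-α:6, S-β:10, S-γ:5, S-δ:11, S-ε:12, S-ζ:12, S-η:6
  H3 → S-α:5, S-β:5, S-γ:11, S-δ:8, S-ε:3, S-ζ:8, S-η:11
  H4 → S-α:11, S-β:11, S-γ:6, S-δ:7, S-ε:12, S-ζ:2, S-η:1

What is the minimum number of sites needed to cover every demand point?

Coverage sets (demand points within 7 of each site):
  H1: {S-α, S-ε, S-ζ, S-η}
  H2: {S-α, S-γ, S-η}
  H3: {S-α, S-β, S-ε}
  H4: {S-γ, S-δ, S-ζ, S-η}
No single site covers all 7 demand points.
But {H3, H4} covers everything, so the minimum is 2.

2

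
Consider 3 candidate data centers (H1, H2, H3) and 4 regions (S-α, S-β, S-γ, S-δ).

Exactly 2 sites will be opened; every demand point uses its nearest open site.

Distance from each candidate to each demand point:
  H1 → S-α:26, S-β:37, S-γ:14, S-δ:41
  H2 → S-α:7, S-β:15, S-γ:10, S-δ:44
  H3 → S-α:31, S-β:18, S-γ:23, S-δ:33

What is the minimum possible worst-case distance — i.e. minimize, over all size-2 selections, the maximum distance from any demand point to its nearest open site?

33

Open {H1, H3}.
  Farthest demand point is S-δ at distance 33 (to H3); all others are ≤ 33.
With {H2, H3} the worst case is 33.
With {H1, H2} the worst case is 41.
No size-2 selection achieves below 33.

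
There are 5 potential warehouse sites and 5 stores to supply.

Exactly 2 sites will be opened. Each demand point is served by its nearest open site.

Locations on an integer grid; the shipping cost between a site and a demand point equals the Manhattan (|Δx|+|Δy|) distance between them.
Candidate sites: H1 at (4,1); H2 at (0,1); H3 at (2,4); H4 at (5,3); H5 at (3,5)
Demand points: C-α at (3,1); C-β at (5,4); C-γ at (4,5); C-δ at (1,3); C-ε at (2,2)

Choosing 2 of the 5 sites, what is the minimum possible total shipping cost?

Open {H1, H3}.
  C-α→H1 1, C-β→H3 3, C-γ→H3 3, C-δ→H3 2, C-ε→H3 2  ⇒ total 11.
Compare {H1, H4}: total 12.
Compare {H1, H5}: total 12.
No size-2 selection does better; minimum is 11.

11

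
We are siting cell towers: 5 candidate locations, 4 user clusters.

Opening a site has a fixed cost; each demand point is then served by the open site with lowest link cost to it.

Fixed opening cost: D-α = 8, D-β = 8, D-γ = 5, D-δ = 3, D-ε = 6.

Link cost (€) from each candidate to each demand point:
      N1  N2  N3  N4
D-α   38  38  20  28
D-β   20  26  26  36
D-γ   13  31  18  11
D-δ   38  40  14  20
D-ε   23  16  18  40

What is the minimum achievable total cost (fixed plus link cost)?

Open {D-γ, D-δ, D-ε}: assign each demand point to its cheapest open site.
  N1→D-γ 13, N2→D-ε 16, N3→D-δ 14, N4→D-γ 11
  link cost 54, fixed 14 → total 68.
Compare {D-γ, D-ε}: link cost 58 + fixed 11 = 69.
Compare {D-α, D-γ, D-δ, D-ε}: link cost 54 + fixed 22 = 76.
Compare {D-β, D-γ, D-δ, D-ε}: link cost 54 + fixed 22 = 76.
All other subsets cost ≥ 69. Minimum total cost: 68.

68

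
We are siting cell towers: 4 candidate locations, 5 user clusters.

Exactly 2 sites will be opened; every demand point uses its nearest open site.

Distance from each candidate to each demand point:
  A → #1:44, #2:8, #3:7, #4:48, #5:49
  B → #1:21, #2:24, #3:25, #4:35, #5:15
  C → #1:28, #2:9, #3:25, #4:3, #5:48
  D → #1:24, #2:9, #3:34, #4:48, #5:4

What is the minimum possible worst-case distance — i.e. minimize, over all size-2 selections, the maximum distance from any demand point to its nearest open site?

25

Open {B, C}.
  Farthest demand point is #3 at distance 25 (to B); all others are ≤ 25.
With {C, D} the worst case is 25.
With {A, B} the worst case is 35.
No size-2 selection achieves below 25.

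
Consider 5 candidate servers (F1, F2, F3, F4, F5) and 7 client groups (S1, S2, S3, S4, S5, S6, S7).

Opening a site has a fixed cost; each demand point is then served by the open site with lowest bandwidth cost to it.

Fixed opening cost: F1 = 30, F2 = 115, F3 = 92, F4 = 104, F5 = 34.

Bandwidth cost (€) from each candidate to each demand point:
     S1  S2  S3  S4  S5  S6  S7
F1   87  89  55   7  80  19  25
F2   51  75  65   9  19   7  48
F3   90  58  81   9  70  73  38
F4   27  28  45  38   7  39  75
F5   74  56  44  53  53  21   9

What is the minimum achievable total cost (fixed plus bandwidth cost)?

292

Open {F1, F4}: assign each demand point to its cheapest open site.
  S1→F4 27, S2→F4 28, S3→F4 45, S4→F1 7, S5→F4 7, S6→F1 19, S7→F1 25
  bandwidth cost 158, fixed 134 → total 292.
Compare {F1, F4, F5}: bandwidth cost 141 + fixed 168 = 309.
Compare {F4, F5}: bandwidth cost 174 + fixed 138 = 312.
Compare {F1, F5}: bandwidth cost 262 + fixed 64 = 326.
All other subsets cost ≥ 309. Minimum total cost: 292.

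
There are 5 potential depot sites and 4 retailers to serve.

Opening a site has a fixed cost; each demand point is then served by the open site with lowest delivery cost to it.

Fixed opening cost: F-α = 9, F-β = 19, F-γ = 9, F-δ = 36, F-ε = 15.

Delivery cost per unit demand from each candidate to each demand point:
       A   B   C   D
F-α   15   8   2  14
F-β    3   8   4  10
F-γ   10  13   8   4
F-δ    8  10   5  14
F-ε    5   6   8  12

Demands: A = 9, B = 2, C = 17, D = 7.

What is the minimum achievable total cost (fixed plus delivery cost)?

Open {F-α, F-β, F-γ}: assign each demand point to its cheapest open site.
  A→F-β 9×3=27, B→F-α 2×8=16, C→F-α 17×2=34, D→F-γ 7×4=28
  delivery cost 105, fixed 37 → total 142.
Compare {F-α, F-γ, F-ε}: delivery cost 119 + fixed 33 = 152.
Compare {F-α, F-β, F-γ, F-ε}: delivery cost 101 + fixed 52 = 153.
Compare {F-β, F-γ}: delivery cost 139 + fixed 28 = 167.
All other subsets cost ≥ 152. Minimum total cost: 142.

142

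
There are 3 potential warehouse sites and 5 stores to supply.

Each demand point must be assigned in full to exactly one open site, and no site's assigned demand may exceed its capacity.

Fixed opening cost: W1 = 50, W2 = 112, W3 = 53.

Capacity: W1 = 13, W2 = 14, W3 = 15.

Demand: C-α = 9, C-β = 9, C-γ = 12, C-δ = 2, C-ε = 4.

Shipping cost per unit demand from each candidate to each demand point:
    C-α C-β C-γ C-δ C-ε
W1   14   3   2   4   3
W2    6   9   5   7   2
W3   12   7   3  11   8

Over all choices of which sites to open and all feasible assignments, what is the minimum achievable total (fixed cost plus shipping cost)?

348

Open {W1, W2, W3}; cheapest assignment that respects the capacities:
  W1 (cap 13, load 11): C-β, C-δ — cost 9×3 + 2×4 = 35
  W2 (cap 14, load 13): C-α, C-ε — cost 9×6 + 4×2 = 62
  W3 (cap 15, load 12): C-γ — cost 12×3 = 36
  Shipping 133, fixed 215 → total 348.
  Any other capacity-feasible assignment to {W1, W2, W3} ships for at least 133.
Total demand is 36 and no other set of sites has combined capacity ≥ 36, so {W1, W2, W3} is the only feasible choice of open sites. Minimum: 348.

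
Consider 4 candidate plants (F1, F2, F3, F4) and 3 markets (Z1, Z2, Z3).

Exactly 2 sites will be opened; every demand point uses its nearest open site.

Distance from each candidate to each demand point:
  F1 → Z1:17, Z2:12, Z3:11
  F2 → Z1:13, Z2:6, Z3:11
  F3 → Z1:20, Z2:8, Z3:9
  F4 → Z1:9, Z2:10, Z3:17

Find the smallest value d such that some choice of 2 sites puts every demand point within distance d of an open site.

Open {F3, F4}.
  Farthest demand point is Z1 at distance 9 (to F4); all others are ≤ 9.
With {F1, F4} the worst case is 11.
With {F2, F4} the worst case is 11.
No size-2 selection achieves below 9.

9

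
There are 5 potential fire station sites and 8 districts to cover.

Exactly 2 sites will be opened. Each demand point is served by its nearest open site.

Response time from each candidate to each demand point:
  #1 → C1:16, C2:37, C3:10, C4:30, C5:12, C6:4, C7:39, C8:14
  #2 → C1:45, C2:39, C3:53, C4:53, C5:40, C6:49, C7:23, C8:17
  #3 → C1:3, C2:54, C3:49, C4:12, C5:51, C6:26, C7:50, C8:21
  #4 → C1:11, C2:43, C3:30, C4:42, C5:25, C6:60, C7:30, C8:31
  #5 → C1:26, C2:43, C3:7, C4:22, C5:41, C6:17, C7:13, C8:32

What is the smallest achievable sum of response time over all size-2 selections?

125

Open {#1, #5}.
  C1→#1 16, C2→#1 37, C3→#5 7, C4→#5 22, C5→#1 12, C6→#1 4, C7→#5 13, C8→#1 14  ⇒ total 125.
Compare {#1, #3}: total 131.
Compare {#1, #2}: total 146.
No size-2 selection does better; minimum is 125.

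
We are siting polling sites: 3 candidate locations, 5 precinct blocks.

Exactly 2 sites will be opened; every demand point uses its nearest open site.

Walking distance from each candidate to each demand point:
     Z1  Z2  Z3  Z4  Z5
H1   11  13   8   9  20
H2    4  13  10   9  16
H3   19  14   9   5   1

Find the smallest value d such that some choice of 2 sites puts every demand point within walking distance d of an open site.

Open {H1, H3}.
  Farthest demand point is Z2 at walking distance 13 (to H1); all others are ≤ 13.
With {H2, H3} the worst case is 13.
With {H1, H2} the worst case is 16.
No size-2 selection achieves below 13.

13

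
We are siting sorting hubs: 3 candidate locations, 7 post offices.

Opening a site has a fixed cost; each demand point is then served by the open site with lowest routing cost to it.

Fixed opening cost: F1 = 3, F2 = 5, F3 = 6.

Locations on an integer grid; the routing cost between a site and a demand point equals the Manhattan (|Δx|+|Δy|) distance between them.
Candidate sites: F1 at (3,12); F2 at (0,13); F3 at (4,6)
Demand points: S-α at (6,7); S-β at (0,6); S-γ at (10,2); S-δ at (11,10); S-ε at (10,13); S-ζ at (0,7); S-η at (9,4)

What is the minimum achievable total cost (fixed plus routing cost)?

56

Open {F1, F3}: assign each demand point to its cheapest open site.
  S-α→F3 3, S-β→F3 4, S-γ→F3 10, S-δ→F1 10, S-ε→F1 8, S-ζ→F3 5, S-η→F3 7
  routing cost 47, fixed 9 → total 56.
Compare {F3}: routing cost 53 + fixed 6 = 59.
Compare {F2, F3}: routing cost 50 + fixed 11 = 61.
Compare {F1, F2, F3}: routing cost 47 + fixed 14 = 61.
All other subsets cost ≥ 59. Minimum total cost: 56.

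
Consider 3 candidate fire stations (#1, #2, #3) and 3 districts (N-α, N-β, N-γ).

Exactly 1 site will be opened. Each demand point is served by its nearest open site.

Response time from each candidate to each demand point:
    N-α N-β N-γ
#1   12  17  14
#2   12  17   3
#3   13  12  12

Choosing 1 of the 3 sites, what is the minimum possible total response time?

Open {#2}.
  N-α→#2 12, N-β→#2 17, N-γ→#2 3  ⇒ total 32.
Compare {#3}: total 37.
Compare {#1}: total 43.

32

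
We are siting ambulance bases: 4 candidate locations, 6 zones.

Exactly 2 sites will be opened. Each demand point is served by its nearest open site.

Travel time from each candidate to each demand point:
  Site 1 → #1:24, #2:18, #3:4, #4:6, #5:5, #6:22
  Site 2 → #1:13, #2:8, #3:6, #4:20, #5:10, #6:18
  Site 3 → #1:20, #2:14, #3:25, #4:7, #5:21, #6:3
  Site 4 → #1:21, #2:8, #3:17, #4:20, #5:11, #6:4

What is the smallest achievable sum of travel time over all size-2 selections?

Open {Site 2, Site 3}.
  #1→Site 2 13, #2→Site 2 8, #3→Site 2 6, #4→Site 3 7, #5→Site 2 10, #6→Site 3 3  ⇒ total 47.
Compare {Site 1, Site 4}: total 48.
Compare {Site 1, Site 3}: total 52.
No size-2 selection does better; minimum is 47.

47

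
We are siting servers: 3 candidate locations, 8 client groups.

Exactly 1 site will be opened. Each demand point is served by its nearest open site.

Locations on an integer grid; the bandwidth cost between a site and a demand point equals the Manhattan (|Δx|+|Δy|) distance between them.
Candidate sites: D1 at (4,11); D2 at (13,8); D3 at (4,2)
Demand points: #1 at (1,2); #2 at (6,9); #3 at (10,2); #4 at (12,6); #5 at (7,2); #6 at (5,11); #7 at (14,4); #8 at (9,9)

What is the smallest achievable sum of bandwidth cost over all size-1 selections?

67

Open {D3}.
  #1→D3 3, #2→D3 9, #3→D3 6, #4→D3 12, #5→D3 3, #6→D3 10, #7→D3 12, #8→D3 12  ⇒ total 67.
Compare {D2}: total 71.
Compare {D1}: total 81.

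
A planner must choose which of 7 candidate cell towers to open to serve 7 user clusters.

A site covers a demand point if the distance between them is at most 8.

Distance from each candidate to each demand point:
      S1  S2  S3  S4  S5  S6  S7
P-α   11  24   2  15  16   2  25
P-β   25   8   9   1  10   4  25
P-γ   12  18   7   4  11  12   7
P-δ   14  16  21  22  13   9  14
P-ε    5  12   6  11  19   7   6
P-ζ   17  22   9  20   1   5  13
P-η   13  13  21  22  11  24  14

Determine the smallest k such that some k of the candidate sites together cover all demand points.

Coverage sets (demand points within 8 of each site):
  P-α: {S3, S6}
  P-β: {S2, S4, S6}
  P-γ: {S3, S4, S7}
  P-δ: {}
  P-ε: {S1, S3, S6, S7}
  P-ζ: {S5, S6}
  P-η: {}
No 2 sites suffice: every size-2 union leaves at least one demand point uncovered.
But {P-β, P-ε, P-ζ} covers everything, so the minimum is 3.

3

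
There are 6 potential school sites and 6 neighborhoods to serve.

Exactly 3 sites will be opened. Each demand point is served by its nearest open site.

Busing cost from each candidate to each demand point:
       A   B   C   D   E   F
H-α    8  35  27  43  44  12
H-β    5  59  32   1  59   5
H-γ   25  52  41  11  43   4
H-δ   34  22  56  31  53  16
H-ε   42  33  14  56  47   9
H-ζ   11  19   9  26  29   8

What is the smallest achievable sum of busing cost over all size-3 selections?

67

Open {H-β, H-γ, H-ζ}.
  A→H-β 5, B→H-ζ 19, C→H-ζ 9, D→H-β 1, E→H-ζ 29, F→H-γ 4  ⇒ total 67.
Compare {H-α, H-β, H-ζ}: total 68.
Compare {H-β, H-δ, H-ζ}: total 68.
No size-3 selection does better; minimum is 67.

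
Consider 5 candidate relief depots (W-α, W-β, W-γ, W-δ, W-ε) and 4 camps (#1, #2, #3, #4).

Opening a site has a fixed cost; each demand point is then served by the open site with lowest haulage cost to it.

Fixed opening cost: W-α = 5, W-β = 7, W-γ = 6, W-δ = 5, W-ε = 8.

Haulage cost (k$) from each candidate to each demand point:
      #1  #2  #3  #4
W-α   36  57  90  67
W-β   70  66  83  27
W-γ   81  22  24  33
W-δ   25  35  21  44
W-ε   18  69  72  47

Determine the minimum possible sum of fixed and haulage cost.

111

Open {W-γ, W-ε}: assign each demand point to its cheapest open site.
  #1→W-ε 18, #2→W-γ 22, #3→W-γ 24, #4→W-γ 33
  haulage cost 97, fixed 14 → total 111.
Compare {W-γ, W-δ}: haulage cost 101 + fixed 11 = 112.
Compare {W-β, W-γ, W-ε}: haulage cost 91 + fixed 21 = 112.
Compare {W-β, W-γ, W-δ}: haulage cost 95 + fixed 18 = 113.
All other subsets cost ≥ 112. Minimum total cost: 111.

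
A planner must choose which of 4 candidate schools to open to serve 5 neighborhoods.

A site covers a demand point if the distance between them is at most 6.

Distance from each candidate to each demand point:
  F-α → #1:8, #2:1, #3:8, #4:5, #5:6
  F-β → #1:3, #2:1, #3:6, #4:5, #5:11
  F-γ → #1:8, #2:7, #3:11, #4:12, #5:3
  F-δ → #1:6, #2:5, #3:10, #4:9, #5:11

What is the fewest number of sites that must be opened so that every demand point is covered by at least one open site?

2

Coverage sets (demand points within 6 of each site):
  F-α: {#2, #4, #5}
  F-β: {#1, #2, #3, #4}
  F-γ: {#5}
  F-δ: {#1, #2}
No single site covers all 5 demand points.
But {F-α, F-β} covers everything, so the minimum is 2.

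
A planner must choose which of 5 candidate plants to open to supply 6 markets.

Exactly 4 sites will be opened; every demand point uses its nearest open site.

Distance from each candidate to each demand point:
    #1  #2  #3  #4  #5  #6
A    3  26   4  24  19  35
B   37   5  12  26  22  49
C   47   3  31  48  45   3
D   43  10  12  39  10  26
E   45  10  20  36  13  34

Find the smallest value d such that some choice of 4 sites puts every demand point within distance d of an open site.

24

Open {A, B, C, D}.
  Farthest demand point is #4 at distance 24 (to A); all others are ≤ 24.
With {A, B, C, E} the worst case is 24.
With {A, C, D, E} the worst case is 24.
No size-4 selection achieves below 24.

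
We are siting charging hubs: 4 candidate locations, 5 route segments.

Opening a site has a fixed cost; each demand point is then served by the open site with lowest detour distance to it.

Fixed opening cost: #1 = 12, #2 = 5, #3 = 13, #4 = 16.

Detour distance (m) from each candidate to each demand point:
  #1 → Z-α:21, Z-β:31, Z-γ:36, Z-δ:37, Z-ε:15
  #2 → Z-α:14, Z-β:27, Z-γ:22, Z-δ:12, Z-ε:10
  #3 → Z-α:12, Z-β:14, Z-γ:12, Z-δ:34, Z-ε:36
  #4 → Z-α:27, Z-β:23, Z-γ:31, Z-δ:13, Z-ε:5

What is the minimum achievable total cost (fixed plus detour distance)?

78

Open {#2, #3}: assign each demand point to its cheapest open site.
  Z-α→#3 12, Z-β→#3 14, Z-γ→#3 12, Z-δ→#2 12, Z-ε→#2 10
  detour distance 60, fixed 18 → total 78.
Compare {#3, #4}: detour distance 56 + fixed 29 = 85.
Compare {#2, #3, #4}: detour distance 55 + fixed 34 = 89.
Compare {#2}: detour distance 85 + fixed 5 = 90.
All other subsets cost ≥ 85. Minimum total cost: 78.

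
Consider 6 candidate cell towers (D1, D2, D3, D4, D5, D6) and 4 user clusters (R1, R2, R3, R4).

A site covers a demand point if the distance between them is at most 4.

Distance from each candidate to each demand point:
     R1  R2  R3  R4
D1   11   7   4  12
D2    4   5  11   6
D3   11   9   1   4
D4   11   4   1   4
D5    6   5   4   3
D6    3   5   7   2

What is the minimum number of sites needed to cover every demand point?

Coverage sets (demand points within 4 of each site):
  D1: {R3}
  D2: {R1}
  D3: {R3, R4}
  D4: {R2, R3, R4}
  D5: {R3, R4}
  D6: {R1, R4}
No single site covers all 4 demand points.
But {D2, D4} covers everything, so the minimum is 2.

2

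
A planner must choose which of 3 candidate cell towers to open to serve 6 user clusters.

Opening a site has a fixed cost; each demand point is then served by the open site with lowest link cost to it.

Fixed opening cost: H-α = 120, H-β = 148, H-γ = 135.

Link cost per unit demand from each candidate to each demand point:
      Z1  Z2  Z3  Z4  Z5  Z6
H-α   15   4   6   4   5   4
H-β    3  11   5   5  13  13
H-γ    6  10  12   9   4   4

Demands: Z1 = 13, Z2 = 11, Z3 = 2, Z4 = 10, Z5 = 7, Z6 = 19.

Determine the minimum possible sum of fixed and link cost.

Open {H-α, H-β}: assign each demand point to its cheapest open site.
  Z1→H-β 13×3=39, Z2→H-α 11×4=44, Z3→H-β 2×5=10, Z4→H-α 10×4=40, Z5→H-α 7×5=35, Z6→H-α 19×4=76
  link cost 244, fixed 268 → total 512.
Compare {H-α}: link cost 402 + fixed 120 = 522.
Compare {H-α, H-γ}: link cost 278 + fixed 255 = 533.
Compare {H-γ}: link cost 406 + fixed 135 = 541.
All other subsets cost ≥ 522. Minimum total cost: 512.

512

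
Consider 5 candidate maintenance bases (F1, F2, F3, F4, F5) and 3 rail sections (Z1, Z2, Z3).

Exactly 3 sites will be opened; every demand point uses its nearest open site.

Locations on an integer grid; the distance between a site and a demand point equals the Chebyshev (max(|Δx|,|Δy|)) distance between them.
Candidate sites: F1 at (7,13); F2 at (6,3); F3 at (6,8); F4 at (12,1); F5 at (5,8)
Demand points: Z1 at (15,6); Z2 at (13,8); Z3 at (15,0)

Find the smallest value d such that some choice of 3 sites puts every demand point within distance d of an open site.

Open {F1, F2, F4}.
  Farthest demand point is Z2 at distance 6 (to F1); all others are ≤ 6.
With {F1, F3, F4} the worst case is 6.
With {F1, F4, F5} the worst case is 6.
No size-3 selection achieves below 6.

6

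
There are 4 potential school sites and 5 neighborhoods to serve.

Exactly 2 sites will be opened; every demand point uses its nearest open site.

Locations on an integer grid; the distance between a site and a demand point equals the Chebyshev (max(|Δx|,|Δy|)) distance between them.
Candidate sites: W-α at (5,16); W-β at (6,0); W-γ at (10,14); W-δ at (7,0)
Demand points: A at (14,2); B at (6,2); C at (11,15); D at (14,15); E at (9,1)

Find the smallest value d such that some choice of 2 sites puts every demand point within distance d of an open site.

Open {W-γ, W-δ}.
  Farthest demand point is A at distance 7 (to W-δ); all others are ≤ 7.
With {W-β, W-γ} the worst case is 8.
With {W-α, W-β} the worst case is 9.
No size-2 selection achieves below 7.

7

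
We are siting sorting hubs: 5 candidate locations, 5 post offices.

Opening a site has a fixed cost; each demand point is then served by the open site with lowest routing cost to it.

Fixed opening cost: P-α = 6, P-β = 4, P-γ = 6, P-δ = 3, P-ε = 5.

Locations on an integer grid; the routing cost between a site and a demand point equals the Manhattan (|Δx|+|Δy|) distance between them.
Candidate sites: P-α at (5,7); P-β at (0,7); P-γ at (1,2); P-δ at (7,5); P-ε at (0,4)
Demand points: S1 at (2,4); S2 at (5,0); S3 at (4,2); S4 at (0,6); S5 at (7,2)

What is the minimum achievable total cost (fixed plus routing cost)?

28

Open {P-δ, P-ε}: assign each demand point to its cheapest open site.
  S1→P-ε 2, S2→P-δ 7, S3→P-δ 6, S4→P-ε 2, S5→P-δ 3
  routing cost 20, fixed 8 → total 28.
Compare {P-γ}: routing cost 23 + fixed 6 = 29.
Compare {P-β, P-γ}: routing cost 19 + fixed 10 = 29.
Compare {P-β, P-δ}: routing cost 22 + fixed 7 = 29.
All other subsets cost ≥ 29. Minimum total cost: 28.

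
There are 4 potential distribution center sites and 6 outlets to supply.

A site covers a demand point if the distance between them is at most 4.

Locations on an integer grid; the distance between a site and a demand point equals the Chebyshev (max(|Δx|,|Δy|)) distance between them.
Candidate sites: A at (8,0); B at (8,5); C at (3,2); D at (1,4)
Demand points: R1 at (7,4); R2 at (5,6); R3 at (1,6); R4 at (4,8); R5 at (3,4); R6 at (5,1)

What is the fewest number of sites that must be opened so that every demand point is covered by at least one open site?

Coverage sets (demand points within 4 of each site):
  A: {R1, R6}
  B: {R1, R2, R4, R6}
  C: {R1, R2, R3, R5, R6}
  D: {R2, R3, R4, R5, R6}
No single site covers all 6 demand points.
But {A, D} covers everything, so the minimum is 2.

2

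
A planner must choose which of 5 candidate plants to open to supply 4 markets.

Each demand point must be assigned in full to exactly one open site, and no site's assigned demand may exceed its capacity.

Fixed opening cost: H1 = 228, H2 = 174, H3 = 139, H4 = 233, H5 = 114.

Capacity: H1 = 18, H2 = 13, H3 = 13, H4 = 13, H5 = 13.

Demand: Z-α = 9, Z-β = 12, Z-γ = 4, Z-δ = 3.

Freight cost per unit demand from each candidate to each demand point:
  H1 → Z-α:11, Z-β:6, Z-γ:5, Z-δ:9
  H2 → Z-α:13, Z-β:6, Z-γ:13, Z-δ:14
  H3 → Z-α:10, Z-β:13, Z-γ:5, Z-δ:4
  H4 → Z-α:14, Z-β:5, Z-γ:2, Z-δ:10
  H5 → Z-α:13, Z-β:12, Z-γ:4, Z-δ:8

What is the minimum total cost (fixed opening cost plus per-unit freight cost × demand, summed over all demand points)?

561

Open {H1, H3}; cheapest assignment that respects the capacities:
  H1 (cap 18, load 16): Z-β, Z-γ — cost 12×6 + 4×5 = 92
  H3 (cap 13, load 12): Z-α, Z-δ — cost 9×10 + 3×4 = 102
  Shipping 194, fixed 367 → total 561.
  Any other capacity-feasible assignment to {H1, H3} ships for at least 194.
Compare {H1, H5}: its best feasible assignment gives total 574.
Compare {H2, H3, H5}: its best feasible assignment gives total 617.
Every other set of open sites that can feasibly serve all demand totals ≥ 574 even under its best assignment. Minimum: 561.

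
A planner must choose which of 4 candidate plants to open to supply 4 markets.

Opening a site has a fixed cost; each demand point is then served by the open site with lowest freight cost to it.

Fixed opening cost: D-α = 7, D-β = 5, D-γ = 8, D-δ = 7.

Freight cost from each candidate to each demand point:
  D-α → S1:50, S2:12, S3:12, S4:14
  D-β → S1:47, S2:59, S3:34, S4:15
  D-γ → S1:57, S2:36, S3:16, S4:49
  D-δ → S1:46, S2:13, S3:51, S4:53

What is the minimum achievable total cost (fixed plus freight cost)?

Open {D-α}: assign each demand point to its cheapest open site.
  S1→D-α 50, S2→D-α 12, S3→D-α 12, S4→D-α 14
  freight cost 88, fixed 7 → total 95.
Compare {D-α, D-β}: freight cost 85 + fixed 12 = 97.
Compare {D-α, D-δ}: freight cost 84 + fixed 14 = 98.
Compare {D-α, D-γ}: freight cost 88 + fixed 15 = 103.
All other subsets cost ≥ 97. Minimum total cost: 95.

95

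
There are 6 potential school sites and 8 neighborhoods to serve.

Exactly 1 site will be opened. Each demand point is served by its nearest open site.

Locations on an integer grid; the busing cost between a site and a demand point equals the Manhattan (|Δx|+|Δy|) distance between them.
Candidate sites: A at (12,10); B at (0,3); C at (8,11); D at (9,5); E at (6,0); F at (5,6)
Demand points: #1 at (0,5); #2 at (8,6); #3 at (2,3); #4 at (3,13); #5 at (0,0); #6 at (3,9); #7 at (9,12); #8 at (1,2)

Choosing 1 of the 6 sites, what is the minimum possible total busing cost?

Open {F}.
  #1→F 6, #2→F 3, #3→F 6, #4→F 9, #5→F 11, #6→F 5, #7→F 10, #8→F 8  ⇒ total 58.
Compare {B}: total 60.
Compare {D}: total 76.
No size-1 selection does better; minimum is 58.

58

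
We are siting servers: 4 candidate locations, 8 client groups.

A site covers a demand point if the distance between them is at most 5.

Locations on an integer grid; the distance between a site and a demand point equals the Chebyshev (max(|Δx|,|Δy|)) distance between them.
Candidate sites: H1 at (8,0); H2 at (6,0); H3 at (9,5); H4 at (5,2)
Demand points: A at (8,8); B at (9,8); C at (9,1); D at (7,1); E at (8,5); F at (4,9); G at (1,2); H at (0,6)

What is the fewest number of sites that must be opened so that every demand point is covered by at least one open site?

Coverage sets (demand points within 5 of each site):
  H1: {C, D, E}
  H2: {C, D, E, G}
  H3: {A, B, C, D, E, F}
  H4: {C, D, E, G, H}
No single site covers all 8 demand points.
But {H3, H4} covers everything, so the minimum is 2.

2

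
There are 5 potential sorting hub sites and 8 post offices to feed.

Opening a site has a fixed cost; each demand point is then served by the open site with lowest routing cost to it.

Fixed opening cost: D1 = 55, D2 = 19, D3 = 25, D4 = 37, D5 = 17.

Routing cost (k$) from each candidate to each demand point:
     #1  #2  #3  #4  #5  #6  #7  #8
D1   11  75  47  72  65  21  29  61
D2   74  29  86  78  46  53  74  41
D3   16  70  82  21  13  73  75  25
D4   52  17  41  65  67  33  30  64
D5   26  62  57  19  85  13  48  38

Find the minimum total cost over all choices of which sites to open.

Open {D3, D4, D5}: assign each demand point to its cheapest open site.
  #1→D3 16, #2→D4 17, #3→D4 41, #4→D5 19, #5→D3 13, #6→D5 13, #7→D4 30, #8→D3 25
  routing cost 174, fixed 79 → total 253.
Compare {D3, D4}: routing cost 196 + fixed 62 = 258.
Compare {D2, D3, D4, D5}: routing cost 174 + fixed 98 = 272.
Compare {D2, D3, D4}: routing cost 196 + fixed 81 = 277.
All other subsets cost ≥ 258. Minimum total cost: 253.

253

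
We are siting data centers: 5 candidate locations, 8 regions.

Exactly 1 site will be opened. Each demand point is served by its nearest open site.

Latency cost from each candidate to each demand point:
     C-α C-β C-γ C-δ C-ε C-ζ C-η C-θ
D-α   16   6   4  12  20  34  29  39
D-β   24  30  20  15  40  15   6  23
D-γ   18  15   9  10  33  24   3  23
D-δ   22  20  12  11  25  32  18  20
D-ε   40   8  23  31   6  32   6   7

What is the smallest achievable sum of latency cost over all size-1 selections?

135

Open {D-γ}.
  C-α→D-γ 18, C-β→D-γ 15, C-γ→D-γ 9, C-δ→D-γ 10, C-ε→D-γ 33, C-ζ→D-γ 24, C-η→D-γ 3, C-θ→D-γ 23  ⇒ total 135.
Compare {D-ε}: total 153.
Compare {D-α}: total 160.
No size-1 selection does better; minimum is 135.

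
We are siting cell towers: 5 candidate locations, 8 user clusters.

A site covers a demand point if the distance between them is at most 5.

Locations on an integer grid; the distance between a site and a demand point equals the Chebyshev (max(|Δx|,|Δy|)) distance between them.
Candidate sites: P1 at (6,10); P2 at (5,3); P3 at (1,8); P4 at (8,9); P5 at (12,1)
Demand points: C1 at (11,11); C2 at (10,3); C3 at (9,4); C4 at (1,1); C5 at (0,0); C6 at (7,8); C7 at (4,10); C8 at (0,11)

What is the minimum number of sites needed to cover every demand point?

Coverage sets (demand points within 5 of each site):
  P1: {C1, C6, C7}
  P2: {C2, C3, C4, C5, C6}
  P3: {C7, C8}
  P4: {C1, C3, C6, C7}
  P5: {C2, C3}
No 2 sites suffice: every size-2 union leaves at least one demand point uncovered.
But {P1, P2, P3} covers everything, so the minimum is 3.

3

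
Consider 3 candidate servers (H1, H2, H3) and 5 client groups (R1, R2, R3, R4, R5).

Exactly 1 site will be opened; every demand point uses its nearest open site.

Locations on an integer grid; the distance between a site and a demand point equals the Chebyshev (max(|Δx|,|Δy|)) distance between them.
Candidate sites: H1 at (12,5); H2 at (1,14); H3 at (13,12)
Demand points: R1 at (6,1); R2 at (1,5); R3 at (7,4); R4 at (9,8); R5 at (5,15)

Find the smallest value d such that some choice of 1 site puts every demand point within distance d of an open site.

11

Open {H1}.
  Farthest demand point is R2 at distance 11 (to H1); all others are ≤ 11.
With {H3} the worst case is 12.
With {H2} the worst case is 13.
No size-1 selection achieves below 11.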